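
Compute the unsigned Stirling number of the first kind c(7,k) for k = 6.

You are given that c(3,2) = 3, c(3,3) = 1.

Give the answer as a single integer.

21

r4: T_4,3=3×1+3=6; T_4,4=3×0+1=1
r5: T_5,4=4×1+6=10; T_5,5=4×0+1=1
r6: T_6,5=5×1+10=15; T_6,6=5×0+1=1
r7: T_7,6=6×1+15=21
Read c(7,6) = 21.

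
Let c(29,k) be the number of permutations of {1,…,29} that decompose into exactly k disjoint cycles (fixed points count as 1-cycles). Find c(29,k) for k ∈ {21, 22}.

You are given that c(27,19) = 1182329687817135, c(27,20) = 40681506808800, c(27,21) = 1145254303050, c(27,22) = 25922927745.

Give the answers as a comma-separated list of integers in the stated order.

row 28: T[28][20]=27·40681506808800+1182329687817135=2280730371654735  T[28][21]=27·1145254303050+40681506808800=71603372991150  T[28][22]=27·25922927745+1145254303050=1845173352165
row 29: T[29][21]=28·71603372991150+2280730371654735=4285624815406935  T[29][22]=28·1845173352165+71603372991150=123268226851770
Read c(29,21) = 4285624815406935, c(29,22) = 123268226851770.

4285624815406935, 123268226851770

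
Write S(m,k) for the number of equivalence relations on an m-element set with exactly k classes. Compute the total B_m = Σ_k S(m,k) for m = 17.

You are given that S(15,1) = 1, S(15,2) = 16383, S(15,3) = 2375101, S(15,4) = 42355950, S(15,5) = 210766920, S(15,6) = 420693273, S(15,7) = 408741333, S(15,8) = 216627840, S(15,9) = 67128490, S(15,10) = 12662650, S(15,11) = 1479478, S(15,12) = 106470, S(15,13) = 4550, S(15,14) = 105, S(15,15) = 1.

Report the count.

82864869804

[16] T[16,1]:1*1+0=1 · T[16,2]:2*16383+1=32767 · T[16,3]:3*2375101+16383=7141686 · T[16,4]:4*42355950+2375101=171798901 · T[16,5]:5*210766920+42355950=1096190550 · T[16,6]:6*420693273+210766920=2734926558 · T[16,7]:7*408741333+420693273=3281882604 · T[16,8]:8*216627840+408741333=2141764053 · T[16,9]:9*67128490+216627840=820784250 · T[16,10]:10*12662650+67128490=193754990 · T[16,11]:11*1479478+12662650=28936908 · T[16,12]:12*106470+1479478=2757118 · T[16,13]:13*4550+106470=165620 · T[16,14]:14*105+4550=6020 · T[16,15]:15*1+105=120 · T[16,16]:16*0+1=1
[17] T[17,1]:1*1+0=1 · T[17,2]:2*32767+1=65535 · T[17,3]:3*7141686+32767=21457825 · T[17,4]:4*171798901+7141686=694337290 · T[17,5]:5*1096190550+171798901=5652751651 · T[17,6]:6*2734926558+1096190550=17505749898 · T[17,7]:7*3281882604+2734926558=25708104786 · T[17,8]:8*2141764053+3281882604=20415995028 · T[17,9]:9*820784250+2141764053=9528822303 · T[17,10]:10*193754990+820784250=2758334150 · T[17,11]:11*28936908+193754990=512060978 · T[17,12]:12*2757118+28936908=62022324 · T[17,13]:13*165620+2757118=4910178 · T[17,14]:14*6020+165620=249900 · T[17,15]:15*120+6020=7820 · T[17,16]:16*1+120=136 · T[17,17]:17*0+1=1
B_17 = ΣS(17,k) = 1+65535+21457825+694337290+5652751651+17505749898+25708104786+20415995028+9528822303+2758334150+512060978+62022324+4910178+249900+7820+136+1 = 82864869804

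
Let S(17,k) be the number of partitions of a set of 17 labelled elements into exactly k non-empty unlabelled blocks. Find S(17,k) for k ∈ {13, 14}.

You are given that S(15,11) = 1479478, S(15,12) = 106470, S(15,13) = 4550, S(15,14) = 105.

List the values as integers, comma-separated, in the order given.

4910178, 249900

[16] T[16,12]:12*106470+1479478=2757118 · T[16,13]:13*4550+106470=165620 · T[16,14]:14*105+4550=6020
[17] T[17,13]:13*165620+2757118=4910178 · T[17,14]:14*6020+165620=249900
Read S(17,13) = 4910178, S(17,14) = 249900.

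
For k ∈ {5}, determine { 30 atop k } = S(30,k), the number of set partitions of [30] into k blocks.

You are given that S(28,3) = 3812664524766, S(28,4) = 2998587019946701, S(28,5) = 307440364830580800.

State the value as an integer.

7713000216608565075

@29  (29,4):2998587019946701·4+3812664524766→11998160744311570, (29,5):307440364830580800·5+2998587019946701→1540200411172850701
@30  (30,5):1540200411172850701·5+11998160744311570→7713000216608565075
Read S(30,5) = 7713000216608565075.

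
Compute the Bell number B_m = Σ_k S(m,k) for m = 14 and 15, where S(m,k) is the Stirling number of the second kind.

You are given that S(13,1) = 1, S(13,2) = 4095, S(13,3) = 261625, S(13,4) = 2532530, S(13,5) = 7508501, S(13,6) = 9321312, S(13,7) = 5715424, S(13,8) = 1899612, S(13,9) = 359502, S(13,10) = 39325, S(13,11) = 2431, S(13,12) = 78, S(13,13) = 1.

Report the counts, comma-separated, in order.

[14] T[14,1]:1*1+0=1 · T[14,2]:2*4095+1=8191 · T[14,3]:3*261625+4095=788970 · T[14,4]:4*2532530+261625=10391745 · T[14,5]:5*7508501+2532530=40075035 · T[14,6]:6*9321312+7508501=63436373 · T[14,7]:7*5715424+9321312=49329280 · T[14,8]:8*1899612+5715424=20912320 · T[14,9]:9*359502+1899612=5135130 · T[14,10]:10*39325+359502=752752 · T[14,11]:11*2431+39325=66066 · T[14,12]:12*78+2431=3367 · T[14,13]:13*1+78=91 · T[14,14]:14*0+1=1
[15] T[15,1]:1*1+0=1 · T[15,2]:2*8191+1=16383 · T[15,3]:3*788970+8191=2375101 · T[15,4]:4*10391745+788970=42355950 · T[15,5]:5*40075035+10391745=210766920 · T[15,6]:6*63436373+40075035=420693273 · T[15,7]:7*49329280+63436373=408741333 · T[15,8]:8*20912320+49329280=216627840 · T[15,9]:9*5135130+20912320=67128490 · T[15,10]:10*752752+5135130=12662650 · T[15,11]:11*66066+752752=1479478 · T[15,12]:12*3367+66066=106470 · T[15,13]:13*91+3367=4550 · T[15,14]:14*1+91=105 · T[15,15]:15*0+1=1
B_14 = ΣS(14,k) = 1+8191+788970+10391745+40075035+63436373+49329280+20912320+5135130+752752+66066+3367+91+1 = 190899322
B_15 = ΣS(15,k) = 1+16383+2375101+42355950+210766920+420693273+408741333+216627840+67128490+12662650+1479478+106470+4550+105+1 = 1382958545

190899322, 1382958545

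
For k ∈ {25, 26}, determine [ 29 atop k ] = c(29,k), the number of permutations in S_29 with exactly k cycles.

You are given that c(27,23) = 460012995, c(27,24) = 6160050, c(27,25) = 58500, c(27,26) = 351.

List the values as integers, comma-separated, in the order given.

row 28: T[28][24]=27·6160050+460012995=626334345  T[28][25]=27·58500+6160050=7739550  T[28][26]=27·351+58500=67977
row 29: T[29][25]=28·7739550+626334345=843041745  T[29][26]=28·67977+7739550=9642906
Read c(29,25) = 843041745, c(29,26) = 9642906.

843041745, 9642906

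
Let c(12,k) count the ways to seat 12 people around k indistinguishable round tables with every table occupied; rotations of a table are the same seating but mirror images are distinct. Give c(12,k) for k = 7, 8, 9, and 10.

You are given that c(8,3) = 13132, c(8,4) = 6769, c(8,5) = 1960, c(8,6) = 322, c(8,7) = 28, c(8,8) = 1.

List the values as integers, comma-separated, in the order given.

2637558, 357423, 32670, 1925

r9: T_9,4=8×6769+13132=67284; T_9,5=8×1960+6769=22449; T_9,6=8×322+1960=4536; T_9,7=8×28+322=546; T_9,8=8×1+28=36; T_9,9=8×0+1=1
r10: T_10,5=9×22449+67284=269325; T_10,6=9×4536+22449=63273; T_10,7=9×546+4536=9450; T_10,8=9×36+546=870; T_10,9=9×1+36=45; T_10,10=9×0+1=1
r11: T_11,6=10×63273+269325=902055; T_11,7=10×9450+63273=157773; T_11,8=10×870+9450=18150; T_11,9=10×45+870=1320; T_11,10=10×1+45=55
r12: T_12,7=11×157773+902055=2637558; T_12,8=11×18150+157773=357423; T_12,9=11×1320+18150=32670; T_12,10=11×55+1320=1925
Read c(12,7) = 2637558, c(12,8) = 357423, c(12,9) = 32670, c(12,10) = 1925.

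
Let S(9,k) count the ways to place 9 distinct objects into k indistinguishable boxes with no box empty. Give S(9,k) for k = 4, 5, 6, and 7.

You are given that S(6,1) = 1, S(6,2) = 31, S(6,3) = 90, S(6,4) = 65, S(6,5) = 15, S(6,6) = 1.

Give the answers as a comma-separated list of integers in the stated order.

7770, 6951, 2646, 462

row 7: T[7][2]=2·31+1=63  T[7][3]=3·90+31=301  T[7][4]=4·65+90=350  T[7][5]=5·15+65=140  T[7][6]=6·1+15=21  T[7][7]=7·0+1=1
row 8: T[8][3]=3·301+63=966  T[8][4]=4·350+301=1701  T[8][5]=5·140+350=1050  T[8][6]=6·21+140=266  T[8][7]=7·1+21=28
row 9: T[9][4]=4·1701+966=7770  T[9][5]=5·1050+1701=6951  T[9][6]=6·266+1050=2646  T[9][7]=7·28+266=462
Read S(9,4) = 7770, S(9,5) = 6951, S(9,6) = 2646, S(9,7) = 462.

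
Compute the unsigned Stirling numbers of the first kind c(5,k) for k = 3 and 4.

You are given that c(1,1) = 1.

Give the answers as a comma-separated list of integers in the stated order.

row 2: T[2][1]=1·1+0=1  T[2][2]=1·0+1=1
row 3: T[3][1]=2·1+0=2  T[3][2]=2·1+1=3  T[3][3]=2·0+1=1
row 4: T[4][2]=3·3+2=11  T[4][3]=3·1+3=6  T[4][4]=3·0+1=1
row 5: T[5][3]=4·6+11=35  T[5][4]=4·1+6=10
Read c(5,3) = 35, c(5,4) = 10.

35, 10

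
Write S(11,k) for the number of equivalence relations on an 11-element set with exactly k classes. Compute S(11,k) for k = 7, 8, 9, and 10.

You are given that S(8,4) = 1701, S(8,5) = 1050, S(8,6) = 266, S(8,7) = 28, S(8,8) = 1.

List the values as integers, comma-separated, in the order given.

[9] T[9,5]:5*1050+1701=6951 · T[9,6]:6*266+1050=2646 · T[9,7]:7*28+266=462 · T[9,8]:8*1+28=36 · T[9,9]:9*0+1=1
[10] T[10,6]:6*2646+6951=22827 · T[10,7]:7*462+2646=5880 · T[10,8]:8*36+462=750 · T[10,9]:9*1+36=45 · T[10,10]:10*0+1=1
[11] T[11,7]:7*5880+22827=63987 · T[11,8]:8*750+5880=11880 · T[11,9]:9*45+750=1155 · T[11,10]:10*1+45=55
Read S(11,7) = 63987, S(11,8) = 11880, S(11,9) = 1155, S(11,10) = 55.

63987, 11880, 1155, 55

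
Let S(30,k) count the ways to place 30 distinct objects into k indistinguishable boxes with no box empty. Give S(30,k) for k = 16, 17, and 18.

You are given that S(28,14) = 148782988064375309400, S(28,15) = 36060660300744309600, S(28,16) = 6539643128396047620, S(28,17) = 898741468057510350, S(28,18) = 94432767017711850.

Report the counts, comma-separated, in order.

2940812098256837097720, 511605167806434372210, 68591811024147549270

@29  (29,15):36060660300744309600·15+148782988064375309400→689692892575539953400, (29,16):6539643128396047620·16+36060660300744309600→140694950355081071520, (29,17):898741468057510350·17+6539643128396047620→21818248085373723570, (29,18):94432767017711850·18+898741468057510350→2598531274376323650
@30  (30,16):140694950355081071520·16+689692892575539953400→2940812098256837097720, (30,17):21818248085373723570·17+140694950355081071520→511605167806434372210, (30,18):2598531274376323650·18+21818248085373723570→68591811024147549270
Read S(30,16) = 2940812098256837097720, S(30,17) = 511605167806434372210, S(30,18) = 68591811024147549270.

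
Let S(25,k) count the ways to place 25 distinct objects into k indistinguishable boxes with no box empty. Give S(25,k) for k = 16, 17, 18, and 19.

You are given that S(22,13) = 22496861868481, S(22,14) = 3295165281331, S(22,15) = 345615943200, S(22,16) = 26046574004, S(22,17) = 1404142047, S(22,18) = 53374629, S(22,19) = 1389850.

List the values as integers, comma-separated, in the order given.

@23  (23,14):3295165281331·14+22496861868481→68629175807115, (23,15):345615943200·15+3295165281331→8479404429331, (23,16):26046574004·16+345615943200→762361127264, (23,17):1404142047·17+26046574004→49916988803, (23,18):53374629·18+1404142047→2364885369, (23,19):1389850·19+53374629→79781779
@24  (24,15):8479404429331·15+68629175807115→195820242247080, (24,16):762361127264·16+8479404429331→20677182465555, (24,17):49916988803·17+762361127264→1610949936915, (24,18):2364885369·18+49916988803→92484925445, (24,19):79781779·19+2364885369→3880739170
@25  (25,16):20677182465555·16+195820242247080→526655161695960, (25,17):1610949936915·17+20677182465555→48063331393110, (25,18):92484925445·18+1610949936915→3275678594925, (25,19):3880739170·19+92484925445→166218969675
Read S(25,16) = 526655161695960, S(25,17) = 48063331393110, S(25,18) = 3275678594925, S(25,19) = 166218969675.

526655161695960, 48063331393110, 3275678594925, 166218969675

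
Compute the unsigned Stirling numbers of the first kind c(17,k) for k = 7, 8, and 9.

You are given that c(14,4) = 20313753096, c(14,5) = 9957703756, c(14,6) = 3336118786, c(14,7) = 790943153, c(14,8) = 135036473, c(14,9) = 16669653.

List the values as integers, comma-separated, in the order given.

i=15: T(15,5)=20313753096+14·9957703756=159721605680 | T(15,6)=9957703756+14·3336118786=56663366760 | T(15,7)=3336118786+14·790943153=14409322928 | T(15,8)=790943153+14·135036473=2681453775 | T(15,9)=135036473+14·16669653=368411615
i=16: T(16,6)=159721605680+15·56663366760=1009672107080 | T(16,7)=56663366760+15·14409322928=272803210680 | T(16,8)=14409322928+15·2681453775=54631129553 | T(16,9)=2681453775+15·368411615=8207628000
i=17: T(17,7)=1009672107080+16·272803210680=5374523477960 | T(17,8)=272803210680+16·54631129553=1146901283528 | T(17,9)=54631129553+16·8207628000=185953177553
Read c(17,7) = 5374523477960, c(17,8) = 1146901283528, c(17,9) = 185953177553.

5374523477960, 1146901283528, 185953177553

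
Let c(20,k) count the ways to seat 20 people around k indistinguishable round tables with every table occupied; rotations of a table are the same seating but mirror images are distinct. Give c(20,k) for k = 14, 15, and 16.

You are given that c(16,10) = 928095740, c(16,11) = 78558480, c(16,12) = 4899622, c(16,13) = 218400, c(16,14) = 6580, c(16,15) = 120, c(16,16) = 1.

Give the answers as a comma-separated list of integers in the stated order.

20692933630, 973941900, 34916946

row 17: T[17][11]=16·78558480+928095740=2185031420  T[17][12]=16·4899622+78558480=156952432  T[17][13]=16·218400+4899622=8394022  T[17][14]=16·6580+218400=323680  T[17][15]=16·120+6580=8500  T[17][16]=16·1+120=136
row 18: T[18][12]=17·156952432+2185031420=4853222764  T[18][13]=17·8394022+156952432=299650806  T[18][14]=17·323680+8394022=13896582  T[18][15]=17·8500+323680=468180  T[18][16]=17·136+8500=10812
row 19: T[19][13]=18·299650806+4853222764=10246937272  T[19][14]=18·13896582+299650806=549789282  T[19][15]=18·468180+13896582=22323822  T[19][16]=18·10812+468180=662796
row 20: T[20][14]=19·549789282+10246937272=20692933630  T[20][15]=19·22323822+549789282=973941900  T[20][16]=19·662796+22323822=34916946
Read c(20,14) = 20692933630, c(20,15) = 973941900, c(20,16) = 34916946.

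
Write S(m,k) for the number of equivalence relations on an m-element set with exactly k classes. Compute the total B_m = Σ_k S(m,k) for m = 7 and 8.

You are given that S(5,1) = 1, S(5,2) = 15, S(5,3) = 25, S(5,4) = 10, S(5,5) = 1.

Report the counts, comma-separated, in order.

877, 4140

@6  (6,1):1·1+0→1, (6,2):15·2+1→31, (6,3):25·3+15→90, (6,4):10·4+25→65, (6,5):1·5+10→15, (6,6):0·6+1→1
@7  (7,1):1·1+0→1, (7,2):31·2+1→63, (7,3):90·3+31→301, (7,4):65·4+90→350, (7,5):15·5+65→140, (7,6):1·6+15→21, (7,7):0·7+1→1
@8  (8,1):1·1+0→1, (8,2):63·2+1→127, (8,3):301·3+63→966, (8,4):350·4+301→1701, (8,5):140·5+350→1050, (8,6):21·6+140→266, (8,7):1·7+21→28, (8,8):0·8+1→1
B_7 = ΣS(7,k) = 1+63+301+350+140+21+1 = 877
B_8 = ΣS(8,k) = 1+127+966+1701+1050+266+28+1 = 4140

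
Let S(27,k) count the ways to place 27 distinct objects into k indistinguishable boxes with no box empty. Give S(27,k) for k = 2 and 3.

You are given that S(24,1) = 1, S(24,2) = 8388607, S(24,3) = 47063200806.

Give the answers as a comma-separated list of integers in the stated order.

r25: T_25,1=1×1+0=1; T_25,2=2×8388607+1=16777215; T_25,3=3×47063200806+8388607=141197991025
r26: T_26,1=1×1+0=1; T_26,2=2×16777215+1=33554431; T_26,3=3×141197991025+16777215=423610750290
r27: T_27,2=2×33554431+1=67108863; T_27,3=3×423610750290+33554431=1270865805301
Read S(27,2) = 67108863, S(27,3) = 1270865805301.

67108863, 1270865805301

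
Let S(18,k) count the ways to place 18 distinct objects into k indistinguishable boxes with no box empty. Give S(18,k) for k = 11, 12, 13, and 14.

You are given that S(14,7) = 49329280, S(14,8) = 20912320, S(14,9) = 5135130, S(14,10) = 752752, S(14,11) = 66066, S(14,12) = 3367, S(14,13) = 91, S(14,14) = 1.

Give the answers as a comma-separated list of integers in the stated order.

8391004908, 1256328866, 125854638, 8408778

i=15: T(15,8)=49329280+8·20912320=216627840 | T(15,9)=20912320+9·5135130=67128490 | T(15,10)=5135130+10·752752=12662650 | T(15,11)=752752+11·66066=1479478 | T(15,12)=66066+12·3367=106470 | T(15,13)=3367+13·91=4550 | T(15,14)=91+14·1=105
i=16: T(16,9)=216627840+9·67128490=820784250 | T(16,10)=67128490+10·12662650=193754990 | T(16,11)=12662650+11·1479478=28936908 | T(16,12)=1479478+12·106470=2757118 | T(16,13)=106470+13·4550=165620 | T(16,14)=4550+14·105=6020
i=17: T(17,10)=820784250+10·193754990=2758334150 | T(17,11)=193754990+11·28936908=512060978 | T(17,12)=28936908+12·2757118=62022324 | T(17,13)=2757118+13·165620=4910178 | T(17,14)=165620+14·6020=249900
i=18: T(18,11)=2758334150+11·512060978=8391004908 | T(18,12)=512060978+12·62022324=1256328866 | T(18,13)=62022324+13·4910178=125854638 | T(18,14)=4910178+14·249900=8408778
Read S(18,11) = 8391004908, S(18,12) = 1256328866, S(18,13) = 125854638, S(18,14) = 8408778.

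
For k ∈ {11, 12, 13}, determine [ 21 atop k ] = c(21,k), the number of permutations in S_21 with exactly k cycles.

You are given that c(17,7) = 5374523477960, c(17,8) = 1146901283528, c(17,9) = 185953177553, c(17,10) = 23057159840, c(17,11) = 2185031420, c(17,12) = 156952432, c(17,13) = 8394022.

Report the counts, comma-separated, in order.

r18: T_18,8=17×1146901283528+5374523477960=24871845297936; T_18,9=17×185953177553+1146901283528=4308105301929; T_18,10=17×23057159840+185953177553=577924894833; T_18,11=17×2185031420+23057159840=60202693980; T_18,12=17×156952432+2185031420=4853222764; T_18,13=17×8394022+156952432=299650806
r19: T_19,9=18×4308105301929+24871845297936=102417740732658; T_19,10=18×577924894833+4308105301929=14710753408923; T_19,11=18×60202693980+577924894833=1661573386473; T_19,12=18×4853222764+60202693980=147560703732; T_19,13=18×299650806+4853222764=10246937272
r20: T_20,10=19×14710753408923+102417740732658=381922055502195; T_20,11=19×1661573386473+14710753408923=46280647751910; T_20,12=19×147560703732+1661573386473=4465226757381; T_20,13=19×10246937272+147560703732=342252511900
r21: T_21,11=20×46280647751910+381922055502195=1307535010540395; T_21,12=20×4465226757381+46280647751910=135585182899530; T_21,13=20×342252511900+4465226757381=11310276995381
Read c(21,11) = 1307535010540395, c(21,12) = 135585182899530, c(21,13) = 11310276995381.

1307535010540395, 135585182899530, 11310276995381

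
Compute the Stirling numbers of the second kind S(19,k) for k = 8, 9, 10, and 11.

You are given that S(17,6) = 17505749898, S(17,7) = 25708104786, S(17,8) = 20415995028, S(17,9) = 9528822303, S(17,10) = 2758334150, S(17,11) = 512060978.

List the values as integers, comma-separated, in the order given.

r18: T_18,7=7×25708104786+17505749898=197462483400; T_18,8=8×20415995028+25708104786=189036065010; T_18,9=9×9528822303+20415995028=106175395755; T_18,10=10×2758334150+9528822303=37112163803; T_18,11=11×512060978+2758334150=8391004908
r19: T_19,8=8×189036065010+197462483400=1709751003480; T_19,9=9×106175395755+189036065010=1144614626805; T_19,10=10×37112163803+106175395755=477297033785; T_19,11=11×8391004908+37112163803=129413217791
Read S(19,8) = 1709751003480, S(19,9) = 1144614626805, S(19,10) = 477297033785, S(19,11) = 129413217791.

1709751003480, 1144614626805, 477297033785, 129413217791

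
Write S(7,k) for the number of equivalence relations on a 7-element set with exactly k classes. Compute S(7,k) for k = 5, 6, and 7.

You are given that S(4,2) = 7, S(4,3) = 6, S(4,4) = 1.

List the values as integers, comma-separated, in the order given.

140, 21, 1

i=5: T(5,3)=7+3·6=25 | T(5,4)=6+4·1=10 | T(5,5)=1+5·0=1
i=6: T(6,4)=25+4·10=65 | T(6,5)=10+5·1=15 | T(6,6)=1+6·0=1
i=7: T(7,5)=65+5·15=140 | T(7,6)=15+6·1=21 | T(7,7)=1+7·0=1
Read S(7,5) = 140, S(7,6) = 21, S(7,7) = 1.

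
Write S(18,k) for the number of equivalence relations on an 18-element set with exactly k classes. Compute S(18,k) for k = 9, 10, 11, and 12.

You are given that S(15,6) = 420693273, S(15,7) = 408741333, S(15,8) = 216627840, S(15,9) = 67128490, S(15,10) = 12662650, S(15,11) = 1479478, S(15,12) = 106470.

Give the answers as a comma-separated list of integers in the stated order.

r16: T_16,7=7×408741333+420693273=3281882604; T_16,8=8×216627840+408741333=2141764053; T_16,9=9×67128490+216627840=820784250; T_16,10=10×12662650+67128490=193754990; T_16,11=11×1479478+12662650=28936908; T_16,12=12×106470+1479478=2757118
r17: T_17,8=8×2141764053+3281882604=20415995028; T_17,9=9×820784250+2141764053=9528822303; T_17,10=10×193754990+820784250=2758334150; T_17,11=11×28936908+193754990=512060978; T_17,12=12×2757118+28936908=62022324
r18: T_18,9=9×9528822303+20415995028=106175395755; T_18,10=10×2758334150+9528822303=37112163803; T_18,11=11×512060978+2758334150=8391004908; T_18,12=12×62022324+512060978=1256328866
Read S(18,9) = 106175395755, S(18,10) = 37112163803, S(18,11) = 8391004908, S(18,12) = 1256328866.

106175395755, 37112163803, 8391004908, 1256328866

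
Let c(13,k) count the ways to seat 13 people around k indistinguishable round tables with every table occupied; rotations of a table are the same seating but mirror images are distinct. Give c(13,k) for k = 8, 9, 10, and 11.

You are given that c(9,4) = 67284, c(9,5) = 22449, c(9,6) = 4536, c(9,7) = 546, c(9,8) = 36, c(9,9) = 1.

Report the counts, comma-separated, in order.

6926634, 749463, 55770, 2717

r10: T_10,5=9×22449+67284=269325; T_10,6=9×4536+22449=63273; T_10,7=9×546+4536=9450; T_10,8=9×36+546=870; T_10,9=9×1+36=45; T_10,10=9×0+1=1
r11: T_11,6=10×63273+269325=902055; T_11,7=10×9450+63273=157773; T_11,8=10×870+9450=18150; T_11,9=10×45+870=1320; T_11,10=10×1+45=55; T_11,11=10×0+1=1
r12: T_12,7=11×157773+902055=2637558; T_12,8=11×18150+157773=357423; T_12,9=11×1320+18150=32670; T_12,10=11×55+1320=1925; T_12,11=11×1+55=66
r13: T_13,8=12×357423+2637558=6926634; T_13,9=12×32670+357423=749463; T_13,10=12×1925+32670=55770; T_13,11=12×66+1925=2717
Read c(13,8) = 6926634, c(13,9) = 749463, c(13,10) = 55770, c(13,11) = 2717.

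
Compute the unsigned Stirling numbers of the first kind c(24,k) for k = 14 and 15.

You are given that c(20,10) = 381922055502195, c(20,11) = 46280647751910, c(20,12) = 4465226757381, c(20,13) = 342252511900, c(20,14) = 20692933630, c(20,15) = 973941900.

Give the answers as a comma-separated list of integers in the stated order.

r21: T_21,11=20×46280647751910+381922055502195=1307535010540395; T_21,12=20×4465226757381+46280647751910=135585182899530; T_21,13=20×342252511900+4465226757381=11310276995381; T_21,14=20×20692933630+342252511900=756111184500; T_21,15=20×973941900+20692933630=40171771630
r22: T_22,12=21×135585182899530+1307535010540395=4154823851430525; T_22,13=21×11310276995381+135585182899530=373100999802531; T_22,14=21×756111184500+11310276995381=27188611869881; T_22,15=21×40171771630+756111184500=1599718388730
r23: T_23,13=22×373100999802531+4154823851430525=12363045847086207; T_23,14=22×27188611869881+373100999802531=971250460939913; T_23,15=22×1599718388730+27188611869881=62382416421941
r24: T_24,14=23×971250460939913+12363045847086207=34701806448704206; T_24,15=23×62382416421941+971250460939913=2406046038644556
Read c(24,14) = 34701806448704206, c(24,15) = 2406046038644556.

34701806448704206, 2406046038644556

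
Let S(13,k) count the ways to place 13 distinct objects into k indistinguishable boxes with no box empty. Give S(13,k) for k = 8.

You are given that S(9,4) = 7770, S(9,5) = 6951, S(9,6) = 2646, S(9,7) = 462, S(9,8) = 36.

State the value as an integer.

1899612

r10: T_10,5=5×6951+7770=42525; T_10,6=6×2646+6951=22827; T_10,7=7×462+2646=5880; T_10,8=8×36+462=750
r11: T_11,6=6×22827+42525=179487; T_11,7=7×5880+22827=63987; T_11,8=8×750+5880=11880
r12: T_12,7=7×63987+179487=627396; T_12,8=8×11880+63987=159027
r13: T_13,8=8×159027+627396=1899612
Read S(13,8) = 1899612.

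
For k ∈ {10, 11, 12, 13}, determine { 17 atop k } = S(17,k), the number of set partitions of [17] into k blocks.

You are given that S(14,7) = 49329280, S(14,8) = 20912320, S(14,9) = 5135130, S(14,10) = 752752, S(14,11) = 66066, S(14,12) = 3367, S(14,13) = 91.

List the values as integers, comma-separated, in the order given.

2758334150, 512060978, 62022324, 4910178

[15] T[15,8]:8*20912320+49329280=216627840 · T[15,9]:9*5135130+20912320=67128490 · T[15,10]:10*752752+5135130=12662650 · T[15,11]:11*66066+752752=1479478 · T[15,12]:12*3367+66066=106470 · T[15,13]:13*91+3367=4550
[16] T[16,9]:9*67128490+216627840=820784250 · T[16,10]:10*12662650+67128490=193754990 · T[16,11]:11*1479478+12662650=28936908 · T[16,12]:12*106470+1479478=2757118 · T[16,13]:13*4550+106470=165620
[17] T[17,10]:10*193754990+820784250=2758334150 · T[17,11]:11*28936908+193754990=512060978 · T[17,12]:12*2757118+28936908=62022324 · T[17,13]:13*165620+2757118=4910178
Read S(17,10) = 2758334150, S(17,11) = 512060978, S(17,12) = 62022324, S(17,13) = 4910178.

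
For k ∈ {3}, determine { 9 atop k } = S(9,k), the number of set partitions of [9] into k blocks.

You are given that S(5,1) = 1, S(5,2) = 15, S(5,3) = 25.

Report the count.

row 6: T[6][1]=1·1+0=1  T[6][2]=2·15+1=31  T[6][3]=3·25+15=90
row 7: T[7][1]=1·1+0=1  T[7][2]=2·31+1=63  T[7][3]=3·90+31=301
row 8: T[8][2]=2·63+1=127  T[8][3]=3·301+63=966
row 9: T[9][3]=3·966+127=3025
Read S(9,3) = 3025.

3025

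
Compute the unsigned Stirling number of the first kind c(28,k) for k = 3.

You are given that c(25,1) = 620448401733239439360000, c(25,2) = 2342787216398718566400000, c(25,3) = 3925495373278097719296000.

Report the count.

@26  (26,1):620448401733239439360000·25+0→15511210043330985984000000, (26,2):2342787216398718566400000·25+620448401733239439360000→59190128811701203599360000, (26,3):3925495373278097719296000·25+2342787216398718566400000→100480171548351161548800000
@27  (27,2):59190128811701203599360000·26+15511210043330985984000000→1554454559147562279567360000, (27,3):100480171548351161548800000·26+59190128811701203599360000→2671674589068831403868160000
@28  (28,3):2671674589068831403868160000·27+1554454559147562279567360000→73689668464006010184007680000
Read c(28,3) = 73689668464006010184007680000.

73689668464006010184007680000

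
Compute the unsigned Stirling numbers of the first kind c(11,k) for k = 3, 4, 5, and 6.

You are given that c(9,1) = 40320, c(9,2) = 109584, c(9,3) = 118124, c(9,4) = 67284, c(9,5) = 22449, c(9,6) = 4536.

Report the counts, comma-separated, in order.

r10: T_10,2=9×109584+40320=1026576; T_10,3=9×118124+109584=1172700; T_10,4=9×67284+118124=723680; T_10,5=9×22449+67284=269325; T_10,6=9×4536+22449=63273
r11: T_11,3=10×1172700+1026576=12753576; T_11,4=10×723680+1172700=8409500; T_11,5=10×269325+723680=3416930; T_11,6=10×63273+269325=902055
Read c(11,3) = 12753576, c(11,4) = 8409500, c(11,5) = 3416930, c(11,6) = 902055.

12753576, 8409500, 3416930, 902055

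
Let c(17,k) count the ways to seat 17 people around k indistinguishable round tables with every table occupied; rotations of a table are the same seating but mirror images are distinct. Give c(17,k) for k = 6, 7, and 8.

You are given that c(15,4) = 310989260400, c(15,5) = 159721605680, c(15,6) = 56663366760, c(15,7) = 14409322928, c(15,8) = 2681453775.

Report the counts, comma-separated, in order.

18861567058880, 5374523477960, 1146901283528

@16  (16,5):159721605680·15+310989260400→2706813345600, (16,6):56663366760·15+159721605680→1009672107080, (16,7):14409322928·15+56663366760→272803210680, (16,8):2681453775·15+14409322928→54631129553
@17  (17,6):1009672107080·16+2706813345600→18861567058880, (17,7):272803210680·16+1009672107080→5374523477960, (17,8):54631129553·16+272803210680→1146901283528
Read c(17,6) = 18861567058880, c(17,7) = 5374523477960, c(17,8) = 1146901283528.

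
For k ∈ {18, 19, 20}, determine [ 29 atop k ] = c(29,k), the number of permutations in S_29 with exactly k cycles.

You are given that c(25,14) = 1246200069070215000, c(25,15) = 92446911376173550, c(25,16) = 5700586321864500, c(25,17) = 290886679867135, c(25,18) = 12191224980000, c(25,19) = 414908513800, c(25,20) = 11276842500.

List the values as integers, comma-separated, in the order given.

62656135265695354110, 3031400077459516035, 124243455209483610

i=26: T(26,15)=1246200069070215000+25·92446911376173550=3557372853474553750 | T(26,16)=92446911376173550+25·5700586321864500=234961569422786050 | T(26,17)=5700586321864500+25·290886679867135=12972753318542875 | T(26,18)=290886679867135+25·12191224980000=595667304367135 | T(26,19)=12191224980000+25·414908513800=22563937825000 | T(26,20)=414908513800+25·11276842500=696829576300
i=27: T(27,16)=3557372853474553750+26·234961569422786050=9666373658466991050 | T(27,17)=234961569422786050+26·12972753318542875=572253155704900800 | T(27,18)=12972753318542875+26·595667304367135=28460103232088385 | T(27,19)=595667304367135+26·22563937825000=1182329687817135 | T(27,20)=22563937825000+26·696829576300=40681506808800
i=28: T(28,17)=9666373658466991050+27·572253155704900800=25117208862499312650 | T(28,18)=572253155704900800+27·28460103232088385=1340675942971287195 | T(28,19)=28460103232088385+27·1182329687817135=60383004803151030 | T(28,20)=1182329687817135+27·40681506808800=2280730371654735
i=29: T(29,18)=25117208862499312650+28·1340675942971287195=62656135265695354110 | T(29,19)=1340675942971287195+28·60383004803151030=3031400077459516035 | T(29,20)=60383004803151030+28·2280730371654735=124243455209483610
Read c(29,18) = 62656135265695354110, c(29,19) = 3031400077459516035, c(29,20) = 124243455209483610.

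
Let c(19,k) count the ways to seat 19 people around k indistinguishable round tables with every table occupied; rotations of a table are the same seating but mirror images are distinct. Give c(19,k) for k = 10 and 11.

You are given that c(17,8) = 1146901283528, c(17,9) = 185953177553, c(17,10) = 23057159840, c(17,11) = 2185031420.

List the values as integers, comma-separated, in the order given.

14710753408923, 1661573386473

r18: T_18,9=17×185953177553+1146901283528=4308105301929; T_18,10=17×23057159840+185953177553=577924894833; T_18,11=17×2185031420+23057159840=60202693980
r19: T_19,10=18×577924894833+4308105301929=14710753408923; T_19,11=18×60202693980+577924894833=1661573386473
Read c(19,10) = 14710753408923, c(19,11) = 1661573386473.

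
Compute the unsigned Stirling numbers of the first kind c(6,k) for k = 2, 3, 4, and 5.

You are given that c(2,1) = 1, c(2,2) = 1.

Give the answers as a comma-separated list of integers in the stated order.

@3  (3,1):1·2+0→2, (3,2):1·2+1→3, (3,3):0·2+1→1
@4  (4,1):2·3+0→6, (4,2):3·3+2→11, (4,3):1·3+3→6, (4,4):0·3+1→1
@5  (5,1):6·4+0→24, (5,2):11·4+6→50, (5,3):6·4+11→35, (5,4):1·4+6→10, (5,5):0·4+1→1
@6  (6,2):50·5+24→274, (6,3):35·5+50→225, (6,4):10·5+35→85, (6,5):1·5+10→15
Read c(6,2) = 274, c(6,3) = 225, c(6,4) = 85, c(6,5) = 15.

274, 225, 85, 15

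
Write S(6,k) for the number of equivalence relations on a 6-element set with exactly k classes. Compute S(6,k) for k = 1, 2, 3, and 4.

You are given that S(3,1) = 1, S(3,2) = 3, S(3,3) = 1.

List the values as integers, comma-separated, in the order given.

1, 31, 90, 65

r4: T_4,1=1×1+0=1; T_4,2=2×3+1=7; T_4,3=3×1+3=6; T_4,4=4×0+1=1
r5: T_5,1=1×1+0=1; T_5,2=2×7+1=15; T_5,3=3×6+7=25; T_5,4=4×1+6=10
r6: T_6,1=1×1+0=1; T_6,2=2×15+1=31; T_6,3=3×25+15=90; T_6,4=4×10+25=65
Read S(6,1) = 1, S(6,2) = 31, S(6,3) = 90, S(6,4) = 65.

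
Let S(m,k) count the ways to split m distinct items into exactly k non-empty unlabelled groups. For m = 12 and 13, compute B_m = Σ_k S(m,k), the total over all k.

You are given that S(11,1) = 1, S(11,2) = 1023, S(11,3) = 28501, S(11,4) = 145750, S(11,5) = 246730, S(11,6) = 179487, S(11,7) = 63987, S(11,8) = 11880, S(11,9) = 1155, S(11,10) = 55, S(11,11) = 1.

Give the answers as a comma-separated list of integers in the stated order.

r12: T_12,1=1×1+0=1; T_12,2=2×1023+1=2047; T_12,3=3×28501+1023=86526; T_12,4=4×145750+28501=611501; T_12,5=5×246730+145750=1379400; T_12,6=6×179487+246730=1323652; T_12,7=7×63987+179487=627396; T_12,8=8×11880+63987=159027; T_12,9=9×1155+11880=22275; T_12,10=10×55+1155=1705; T_12,11=11×1+55=66; T_12,12=12×0+1=1
r13: T_13,1=1×1+0=1; T_13,2=2×2047+1=4095; T_13,3=3×86526+2047=261625; T_13,4=4×611501+86526=2532530; T_13,5=5×1379400+611501=7508501; T_13,6=6×1323652+1379400=9321312; T_13,7=7×627396+1323652=5715424; T_13,8=8×159027+627396=1899612; T_13,9=9×22275+159027=359502; T_13,10=10×1705+22275=39325; T_13,11=11×66+1705=2431; T_13,12=12×1+66=78; T_13,13=13×0+1=1
B_12 = ΣS(12,k) = 1+2047+86526+611501+1379400+1323652+627396+159027+22275+1705+66+1 = 4213597
B_13 = ΣS(13,k) = 1+4095+261625+2532530+7508501+9321312+5715424+1899612+359502+39325+2431+78+1 = 27644437

4213597, 27644437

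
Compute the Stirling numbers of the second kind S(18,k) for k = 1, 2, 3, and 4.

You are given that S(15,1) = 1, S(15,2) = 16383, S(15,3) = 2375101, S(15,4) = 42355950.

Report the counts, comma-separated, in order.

1, 131071, 64439010, 2798806985

[16] T[16,1]:1*1+0=1 · T[16,2]:2*16383+1=32767 · T[16,3]:3*2375101+16383=7141686 · T[16,4]:4*42355950+2375101=171798901
[17] T[17,1]:1*1+0=1 · T[17,2]:2*32767+1=65535 · T[17,3]:3*7141686+32767=21457825 · T[17,4]:4*171798901+7141686=694337290
[18] T[18,1]:1*1+0=1 · T[18,2]:2*65535+1=131071 · T[18,3]:3*21457825+65535=64439010 · T[18,4]:4*694337290+21457825=2798806985
Read S(18,1) = 1, S(18,2) = 131071, S(18,3) = 64439010, S(18,4) = 2798806985.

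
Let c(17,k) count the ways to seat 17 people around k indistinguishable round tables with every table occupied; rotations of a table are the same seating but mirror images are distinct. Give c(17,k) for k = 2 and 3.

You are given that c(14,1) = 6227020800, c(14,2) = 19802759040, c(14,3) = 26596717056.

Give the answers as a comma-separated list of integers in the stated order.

70734282393600, 102992244837120

i=15: T(15,1)=0+14·6227020800=87178291200 | T(15,2)=6227020800+14·19802759040=283465647360 | T(15,3)=19802759040+14·26596717056=392156797824
i=16: T(16,1)=0+15·87178291200=1307674368000 | T(16,2)=87178291200+15·283465647360=4339163001600 | T(16,3)=283465647360+15·392156797824=6165817614720
i=17: T(17,2)=1307674368000+16·4339163001600=70734282393600 | T(17,3)=4339163001600+16·6165817614720=102992244837120
Read c(17,2) = 70734282393600, c(17,3) = 102992244837120.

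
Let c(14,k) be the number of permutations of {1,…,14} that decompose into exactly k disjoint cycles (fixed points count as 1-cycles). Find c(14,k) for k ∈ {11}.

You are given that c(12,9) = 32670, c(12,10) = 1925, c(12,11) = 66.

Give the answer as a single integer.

91091

r13: T_13,10=12×1925+32670=55770; T_13,11=12×66+1925=2717
r14: T_14,11=13×2717+55770=91091
Read c(14,11) = 91091.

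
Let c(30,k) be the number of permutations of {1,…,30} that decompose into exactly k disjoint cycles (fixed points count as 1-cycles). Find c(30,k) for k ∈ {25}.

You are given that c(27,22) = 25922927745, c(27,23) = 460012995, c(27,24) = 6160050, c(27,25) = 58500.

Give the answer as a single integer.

@28  (28,23):460012995·27+25922927745→38343278610, (28,24):6160050·27+460012995→626334345, (28,25):58500·27+6160050→7739550
@29  (29,24):626334345·28+38343278610→55880640270, (29,25):7739550·28+626334345→843041745
@30  (30,25):843041745·29+55880640270→80328850875
Read c(30,25) = 80328850875.

80328850875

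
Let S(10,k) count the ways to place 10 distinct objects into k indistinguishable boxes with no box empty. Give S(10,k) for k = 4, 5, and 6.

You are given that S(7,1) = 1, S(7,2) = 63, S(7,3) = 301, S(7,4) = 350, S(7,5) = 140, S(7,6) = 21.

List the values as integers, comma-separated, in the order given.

r8: T_8,2=2×63+1=127; T_8,3=3×301+63=966; T_8,4=4×350+301=1701; T_8,5=5×140+350=1050; T_8,6=6×21+140=266
r9: T_9,3=3×966+127=3025; T_9,4=4×1701+966=7770; T_9,5=5×1050+1701=6951; T_9,6=6×266+1050=2646
r10: T_10,4=4×7770+3025=34105; T_10,5=5×6951+7770=42525; T_10,6=6×2646+6951=22827
Read S(10,4) = 34105, S(10,5) = 42525, S(10,6) = 22827.

34105, 42525, 22827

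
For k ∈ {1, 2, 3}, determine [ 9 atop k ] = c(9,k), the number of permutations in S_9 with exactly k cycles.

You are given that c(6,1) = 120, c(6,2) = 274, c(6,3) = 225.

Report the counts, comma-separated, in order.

40320, 109584, 118124

@7  (7,1):120·6+0→720, (7,2):274·6+120→1764, (7,3):225·6+274→1624
@8  (8,1):720·7+0→5040, (8,2):1764·7+720→13068, (8,3):1624·7+1764→13132
@9  (9,1):5040·8+0→40320, (9,2):13068·8+5040→109584, (9,3):13132·8+13068→118124
Read c(9,1) = 40320, c(9,2) = 109584, c(9,3) = 118124.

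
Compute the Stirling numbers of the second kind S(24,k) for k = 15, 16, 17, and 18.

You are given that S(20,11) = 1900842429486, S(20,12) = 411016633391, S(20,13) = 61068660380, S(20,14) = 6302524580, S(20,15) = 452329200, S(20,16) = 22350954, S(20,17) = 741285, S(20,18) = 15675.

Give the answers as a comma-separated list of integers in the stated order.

@21  (21,12):411016633391·12+1900842429486→6833042030178, (21,13):61068660380·13+411016633391→1204909218331, (21,14):6302524580·14+61068660380→149304004500, (21,15):452329200·15+6302524580→13087462580, (21,16):22350954·16+452329200→809944464, (21,17):741285·17+22350954→34952799, (21,18):15675·18+741285→1023435
@22  (22,13):1204909218331·13+6833042030178→22496861868481, (22,14):149304004500·14+1204909218331→3295165281331, (22,15):13087462580·15+149304004500→345615943200, (22,16):809944464·16+13087462580→26046574004, (22,17):34952799·17+809944464→1404142047, (22,18):1023435·18+34952799→53374629
@23  (23,14):3295165281331·14+22496861868481→68629175807115, (23,15):345615943200·15+3295165281331→8479404429331, (23,16):26046574004·16+345615943200→762361127264, (23,17):1404142047·17+26046574004→49916988803, (23,18):53374629·18+1404142047→2364885369
@24  (24,15):8479404429331·15+68629175807115→195820242247080, (24,16):762361127264·16+8479404429331→20677182465555, (24,17):49916988803·17+762361127264→1610949936915, (24,18):2364885369·18+49916988803→92484925445
Read S(24,15) = 195820242247080, S(24,16) = 20677182465555, S(24,17) = 1610949936915, S(24,18) = 92484925445.

195820242247080, 20677182465555, 1610949936915, 92484925445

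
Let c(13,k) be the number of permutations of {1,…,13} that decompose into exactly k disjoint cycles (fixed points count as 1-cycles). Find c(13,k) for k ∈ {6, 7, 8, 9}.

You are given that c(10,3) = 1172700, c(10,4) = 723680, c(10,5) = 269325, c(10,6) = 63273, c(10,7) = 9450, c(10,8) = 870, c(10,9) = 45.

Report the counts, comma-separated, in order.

i=11: T(11,4)=1172700+10·723680=8409500 | T(11,5)=723680+10·269325=3416930 | T(11,6)=269325+10·63273=902055 | T(11,7)=63273+10·9450=157773 | T(11,8)=9450+10·870=18150 | T(11,9)=870+10·45=1320
i=12: T(12,5)=8409500+11·3416930=45995730 | T(12,6)=3416930+11·902055=13339535 | T(12,7)=902055+11·157773=2637558 | T(12,8)=157773+11·18150=357423 | T(12,9)=18150+11·1320=32670
i=13: T(13,6)=45995730+12·13339535=206070150 | T(13,7)=13339535+12·2637558=44990231 | T(13,8)=2637558+12·357423=6926634 | T(13,9)=357423+12·32670=749463
Read c(13,6) = 206070150, c(13,7) = 44990231, c(13,8) = 6926634, c(13,9) = 749463.

206070150, 44990231, 6926634, 749463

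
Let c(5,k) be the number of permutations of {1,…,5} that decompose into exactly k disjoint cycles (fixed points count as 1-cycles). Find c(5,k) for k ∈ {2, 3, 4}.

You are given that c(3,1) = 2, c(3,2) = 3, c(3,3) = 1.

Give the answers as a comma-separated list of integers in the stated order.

r4: T_4,1=3×2+0=6; T_4,2=3×3+2=11; T_4,3=3×1+3=6; T_4,4=3×0+1=1
r5: T_5,2=4×11+6=50; T_5,3=4×6+11=35; T_5,4=4×1+6=10
Read c(5,2) = 50, c(5,3) = 35, c(5,4) = 10.

50, 35, 10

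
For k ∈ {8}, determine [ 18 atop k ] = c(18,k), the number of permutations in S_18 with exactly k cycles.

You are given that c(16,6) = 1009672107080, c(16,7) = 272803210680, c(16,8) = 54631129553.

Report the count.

24871845297936

i=17: T(17,7)=1009672107080+16·272803210680=5374523477960 | T(17,8)=272803210680+16·54631129553=1146901283528
i=18: T(18,8)=5374523477960+17·1146901283528=24871845297936
Read c(18,8) = 24871845297936.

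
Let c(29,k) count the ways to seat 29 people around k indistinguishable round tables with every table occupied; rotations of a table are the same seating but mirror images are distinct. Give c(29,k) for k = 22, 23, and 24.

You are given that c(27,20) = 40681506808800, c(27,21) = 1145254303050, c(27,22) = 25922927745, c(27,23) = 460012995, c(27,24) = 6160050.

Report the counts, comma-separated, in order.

[28] T[28,21]:27*1145254303050+40681506808800=71603372991150 · T[28,22]:27*25922927745+1145254303050=1845173352165 · T[28,23]:27*460012995+25922927745=38343278610 · T[28,24]:27*6160050+460012995=626334345
[29] T[29,22]:28*1845173352165+71603372991150=123268226851770 · T[29,23]:28*38343278610+1845173352165=2918785153245 · T[29,24]:28*626334345+38343278610=55880640270
Read c(29,22) = 123268226851770, c(29,23) = 2918785153245, c(29,24) = 55880640270.

123268226851770, 2918785153245, 55880640270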